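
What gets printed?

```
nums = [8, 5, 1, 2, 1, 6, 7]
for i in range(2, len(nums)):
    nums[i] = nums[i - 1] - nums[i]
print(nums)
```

[8, 5, 4, 2, 1, -5, -12]

i=2: nums[2] = 5-1 = 4 → [8, 5, 4, 2, 1, 6, 7]
i=3: nums[3] = 4-2 = 2 → [8, 5, 4, 2, 1, 6, 7]
i=4: nums[4] = 2-1 = 1 → [8, 5, 4, 2, 1, 6, 7]
i=5: nums[5] = 1-6 = -5 → [8, 5, 4, 2, 1, -5, 7]
i=6: nums[6] = (-5)-7 = -12 → [8, 5, 4, 2, 1, -5, -12]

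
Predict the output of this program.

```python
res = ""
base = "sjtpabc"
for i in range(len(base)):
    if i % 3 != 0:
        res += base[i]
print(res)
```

i=0: skip
i=1: add 'j' → 'j'
i=2: add 't' → 'jt'
i=3: skip
i=4: add 'a' → 'jta'
i=5: add 'b' → 'jtab'
i=6: skip

jtab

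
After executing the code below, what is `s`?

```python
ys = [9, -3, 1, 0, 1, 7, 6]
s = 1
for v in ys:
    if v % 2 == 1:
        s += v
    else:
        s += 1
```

v=9: odd, s = 1+9 = 10
v=-3: odd, s = 10+(-3) = 7
v=1: odd, s = 7+1 = 8
v=0: not odd, s = 8+1 = 9
v=1: odd, s = 9+1 = 10
v=7: odd, s = 10+7 = 17
v=6: not odd, s = 17+1 = 18

18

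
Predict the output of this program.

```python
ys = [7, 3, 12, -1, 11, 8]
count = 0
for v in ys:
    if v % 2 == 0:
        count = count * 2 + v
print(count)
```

32

v=7: not even
v=3: not even
v=12: even, count = 0*2+12 = 12
v=-1: not even
v=11: not even
v=8: even, count = 12*2+8 = 32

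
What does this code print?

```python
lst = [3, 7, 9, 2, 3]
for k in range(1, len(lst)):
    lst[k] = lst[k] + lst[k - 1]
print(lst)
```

[3, 10, 19, 21, 24]

k=1: lst[1] = 7+3 = 10 → [3, 10, 9, 2, 3]
k=2: lst[2] = 9+10 = 19 → [3, 10, 19, 2, 3]
k=3: lst[3] = 2+19 = 21 → [3, 10, 19, 21, 3]
k=4: lst[4] = 3+21 = 24 → [3, 10, 19, 21, 24]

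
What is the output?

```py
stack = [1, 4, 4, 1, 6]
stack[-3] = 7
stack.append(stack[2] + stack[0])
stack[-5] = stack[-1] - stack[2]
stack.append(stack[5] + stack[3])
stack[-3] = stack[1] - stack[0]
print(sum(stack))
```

stack[-3] = 7 → [1, 4, 7, 1, 6]
append stack[2]+stack[0] = 7+1 = 8 → [1, 4, 7, 1, 6, 8]
stack[-5] = stack[-1]-stack[2] = 8-7 = 1 → [1, 1, 7, 1, 6, 8]
append stack[5]+stack[3] = 8+1 = 9 → [1, 1, 7, 1, 6, 8, 9]
stack[-3] = stack[1]-stack[0] = 1-1 = 0 → [1, 1, 7, 1, 0, 8, 9]
sum = 27

27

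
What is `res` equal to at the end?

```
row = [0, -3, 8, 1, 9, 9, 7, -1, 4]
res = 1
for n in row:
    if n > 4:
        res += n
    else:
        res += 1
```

n=0: not >4, res = 1+1 = 2
n=-3: not >4, res = 2+1 = 3
n=8: >4, res = 3+8 = 11
n=1: not >4, res = 11+1 = 12
n=9: >4, res = 12+9 = 21
n=9: >4, res = 21+9 = 30
n=7: >4, res = 30+7 = 37
n=-1: not >4, res = 37+1 = 38
n=4: not >4, res = 38+1 = 39

39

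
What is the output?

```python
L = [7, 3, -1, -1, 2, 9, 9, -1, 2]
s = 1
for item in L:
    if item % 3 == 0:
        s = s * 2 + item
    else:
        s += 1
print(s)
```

69

item=7: not %3==0, s = 1+1 = 2
item=3: %3==0, s = 2*2+3 = 7
item=-1: not %3==0, s = 7+1 = 8
item=-1: not %3==0, s = 8+1 = 9
item=2: not %3==0, s = 9+1 = 10
item=9: %3==0, s = 10*2+9 = 29
item=9: %3==0, s = 29*2+9 = 67
item=-1: not %3==0, s = 67+1 = 68
item=2: not %3==0, s = 68+1 = 69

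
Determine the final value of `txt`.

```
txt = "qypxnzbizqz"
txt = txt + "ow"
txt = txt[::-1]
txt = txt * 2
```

+ 'ow' → 'qypxnzbizqzow'
reverse → 'wozqzibznxpyq'
repeat ×2 → 'wozqzibznxpyqwozqzibznxpyq'

'wozqzibznxpyqwozqzibznxpyq'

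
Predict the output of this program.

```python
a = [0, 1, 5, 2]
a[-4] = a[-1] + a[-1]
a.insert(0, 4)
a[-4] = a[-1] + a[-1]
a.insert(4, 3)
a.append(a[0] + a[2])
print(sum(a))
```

24

a[-4] = a[-1]+a[-1] = 2+2 = 4 → [4, 1, 5, 2]
insert 4 at 0 → [4, 4, 1, 5, 2]
a[-4] = a[-1]+a[-1] = 2+2 = 4 → [4, 4, 1, 5, 2]
insert 3 at 4 → [4, 4, 1, 5, 3, 2]
append a[0]+a[2] = 4+1 = 5 → [4, 4, 1, 5, 3, 2, 5]
sum = 24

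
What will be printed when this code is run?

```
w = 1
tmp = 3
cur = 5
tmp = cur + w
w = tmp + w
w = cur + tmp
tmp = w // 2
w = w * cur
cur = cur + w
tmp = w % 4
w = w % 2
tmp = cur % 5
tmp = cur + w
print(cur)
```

60

tmp = 5+1 = 6
w = 6+1 = 7
w = 5+6 = 11
tmp = 11//2 = 5
w = 11*5 = 55
cur = 5+55 = 60
tmp = 55%4 = 3
w = 55%2 = 1
tmp = 60%5 = 0
tmp = 60+1 = 61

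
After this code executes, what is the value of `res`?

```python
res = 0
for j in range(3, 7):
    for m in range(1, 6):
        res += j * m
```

j=3,m=1: res = 0+3 = 3
j=3,m=2: res = 3+6 = 9
j=3,m=3: res = 9+9 = 18
j=3,m=4: res = 18+12 = 30
j=3,m=5: res = 30+15 = 45
j=4,m=1: res = 45+4 = 49
j=4,m=2: res = 49+8 = 57
j=4,m=3: res = 57+12 = 69
j=4,m=4: res = 69+16 = 85
j=4,m=5: res = 85+20 = 105
j=5,m=1: res = 105+5 = 110
j=5,m=2: res = 110+10 = 120
j=5,m=3: res = 120+15 = 135
j=5,m=4: res = 135+20 = 155
j=5,m=5: res = 155+25 = 180
j=6,m=1: res = 180+6 = 186
j=6,m=2: res = 186+12 = 198
j=6,m=3: res = 198+18 = 216
j=6,m=4: res = 216+24 = 240
j=6,m=5: res = 240+30 = 270

270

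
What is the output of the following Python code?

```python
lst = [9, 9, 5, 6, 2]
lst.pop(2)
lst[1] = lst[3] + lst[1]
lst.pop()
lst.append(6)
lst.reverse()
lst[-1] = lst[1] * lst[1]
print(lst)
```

[6, 6, 11, 36]

pop(2) removes 5 → [9, 9, 6, 2]
lst[1] = lst[3]+lst[1] = 2+9 = 11 → [9, 11, 6, 2]
pop() removes 2 → [9, 11, 6]
append 6 → [9, 11, 6, 6]
reverse → [6, 6, 11, 9]
lst[-1] = lst[1]*lst[1] = 6*6 = 36 → [6, 6, 11, 36]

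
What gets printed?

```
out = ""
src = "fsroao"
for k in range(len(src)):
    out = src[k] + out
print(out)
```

oaorsf

k=0: prepend 'f' → 'f'
k=1: prepend 's' → 'sf'
k=2: prepend 'r' → 'rsf'
k=3: prepend 'o' → 'orsf'
k=4: prepend 'a' → 'aorsf'
k=5: prepend 'o' → 'oaorsf'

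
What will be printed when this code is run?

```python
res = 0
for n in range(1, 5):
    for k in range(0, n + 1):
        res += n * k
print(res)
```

n=1,k=0: res = 0+0 = 0
n=1,k=1: res = 0+1 = 1
n=2,k=0: res = 1+0 = 1
n=2,k=1: res = 1+2 = 3
n=2,k=2: res = 3+4 = 7
n=3,k=0: res = 7+0 = 7
n=3,k=1: res = 7+3 = 10
n=3,k=2: res = 10+6 = 16
n=3,k=3: res = 16+9 = 25
n=4,k=0: res = 25+0 = 25
n=4,k=1: res = 25+4 = 29
n=4,k=2: res = 29+8 = 37
n=4,k=3: res = 37+12 = 49
n=4,k=4: res = 49+16 = 65

65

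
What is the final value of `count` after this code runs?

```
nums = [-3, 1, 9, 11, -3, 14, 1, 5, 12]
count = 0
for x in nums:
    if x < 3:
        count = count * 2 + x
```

x=-3: <3, count = 0*2+(-3) = -3
x=1: <3, count = (-3)*2+1 = -5
x=9: not <3
x=11: not <3
x=-3: <3, count = (-5)*2+(-3) = -13
x=14: not <3
x=1: <3, count = (-13)*2+1 = -25
x=5: not <3
x=12: not <3

-25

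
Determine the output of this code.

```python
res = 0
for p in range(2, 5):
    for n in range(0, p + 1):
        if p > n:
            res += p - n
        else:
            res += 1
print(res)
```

22

p=2,n=0: 2>0, res = 0+2 = 2
p=2,n=1: 2>1, res = 2+1 = 3
p=2,n=2: not 2>2, res = 3+1 = 4
p=3,n=0: 3>0, res = 4+3 = 7
p=3,n=1: 3>1, res = 7+2 = 9
p=3,n=2: 3>2, res = 9+1 = 10
p=3,n=3: not 3>3, res = 10+1 = 11
p=4,n=0: 4>0, res = 11+4 = 15
p=4,n=1: 4>1, res = 15+3 = 18
p=4,n=2: 4>2, res = 18+2 = 20
p=4,n=3: 4>3, res = 20+1 = 21
p=4,n=4: not 4>4, res = 21+1 = 22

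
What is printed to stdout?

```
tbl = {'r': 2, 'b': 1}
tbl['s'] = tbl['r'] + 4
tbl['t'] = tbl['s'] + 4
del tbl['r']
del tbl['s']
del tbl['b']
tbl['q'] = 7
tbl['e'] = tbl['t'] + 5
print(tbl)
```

{'t': 10, 'q': 7, 'e': 15}

tbl['s'] = tbl['r']+4 = 6 → {'r': 2, 'b': 1, 's': 6}
tbl['t'] = tbl['s']+4 = 10 → {'r': 2, 'b': 1, 's': 6, 't': 10}
del 'r' → {'b': 1, 's': 6, 't': 10}
del 's' → {'b': 1, 't': 10}
del 'b' → {'t': 10}
tbl['q'] = 7 → {'t': 10, 'q': 7}
tbl['e'] = tbl['t']+5 = 15 → {'t': 10, 'q': 7, 'e': 15}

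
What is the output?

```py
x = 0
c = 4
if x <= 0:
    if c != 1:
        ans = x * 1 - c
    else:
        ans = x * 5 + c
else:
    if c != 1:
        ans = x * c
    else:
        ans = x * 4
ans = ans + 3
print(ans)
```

x=0, c=4
x <= 0 is True; c != 1 is True
→ ans = x * 1 - c = -4
ans = (-4)+3 = -1

-1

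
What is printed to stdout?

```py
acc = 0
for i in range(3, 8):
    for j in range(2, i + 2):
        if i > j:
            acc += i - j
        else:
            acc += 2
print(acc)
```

55

i=3,j=2: 3>2, acc = 0+1 = 1
i=3,j=3: not 3>3, acc = 1+2 = 3
i=3,j=4: not 3>4, acc = 3+2 = 5
i=4,j=2: 4>2, acc = 5+2 = 7
i=4,j=3: 4>3, acc = 7+1 = 8
i=4,j=4: not 4>4, acc = 8+2 = 10
i=4,j=5: not 4>5, acc = 10+2 = 12
i=5,j=2: 5>2, acc = 12+3 = 15
i=5,j=3: 5>3, acc = 15+2 = 17
i=5,j=4: 5>4, acc = 17+1 = 18
i=5,j=5: not 5>5, acc = 18+2 = 20
i=5,j=6: not 5>6, acc = 20+2 = 22
i=6,j=2: 6>2, acc = 22+4 = 26
i=6,j=3: 6>3, acc = 26+3 = 29
i=6,j=4: 6>4, acc = 29+2 = 31
i=6,j=5: 6>5, acc = 31+1 = 32
i=6,j=6: not 6>6, acc = 32+2 = 34
i=6,j=7: not 6>7, acc = 34+2 = 36
i=7,j=2: 7>2, acc = 36+5 = 41
i=7,j=3: 7>3, acc = 41+4 = 45
i=7,j=4: 7>4, acc = 45+3 = 48
i=7,j=5: 7>5, acc = 48+2 = 50
i=7,j=6: 7>6, acc = 50+1 = 51
i=7,j=7: not 7>7, acc = 51+2 = 53
i=7,j=8: not 7>8, acc = 53+2 = 55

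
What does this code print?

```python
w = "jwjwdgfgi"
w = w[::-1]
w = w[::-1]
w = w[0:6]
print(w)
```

jwjwdg

reverse → 'igfgdwjwj'
reverse → 'jwjwdgfgi'
slice [0:6] → 'jwjwdg'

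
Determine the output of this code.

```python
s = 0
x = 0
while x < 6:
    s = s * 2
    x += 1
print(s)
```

0

x=0: s = 0*2 = 0
x=1: s = 0*2 = 0
x=2: s = 0*2 = 0
x=3: s = 0*2 = 0
x=4: s = 0*2 = 0
x=5: s = 0*2 = 0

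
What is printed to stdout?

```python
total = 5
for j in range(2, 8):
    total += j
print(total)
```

j=2: total = 5+2 = 7
j=3: total = 7+3 = 10
j=4: total = 10+4 = 14
j=5: total = 14+5 = 19
j=6: total = 19+6 = 25
j=7: total = 25+7 = 32

32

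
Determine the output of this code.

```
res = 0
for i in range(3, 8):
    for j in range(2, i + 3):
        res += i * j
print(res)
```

775

i=3,j=2: res = 0+6 = 6
i=3,j=3: res = 6+9 = 15
i=3,j=4: res = 15+12 = 27
i=3,j=5: res = 27+15 = 42
i=4,j=2: res = 42+8 = 50
i=4,j=3: res = 50+12 = 62
i=4,j=4: res = 62+16 = 78
i=4,j=5: res = 78+20 = 98
i=4,j=6: res = 98+24 = 122
i=5,j=2: res = 122+10 = 132
i=5,j=3: res = 132+15 = 147
i=5,j=4: res = 147+20 = 167
i=5,j=5: res = 167+25 = 192
i=5,j=6: res = 192+30 = 222
i=5,j=7: res = 222+35 = 257
i=6,j=2: res = 257+12 = 269
i=6,j=3: res = 269+18 = 287
i=6,j=4: res = 287+24 = 311
i=6,j=5: res = 311+30 = 341
i=6,j=6: res = 341+36 = 377
i=6,j=7: res = 377+42 = 419
i=6,j=8: res = 419+48 = 467
i=7,j=2: res = 467+14 = 481
i=7,j=3: res = 481+21 = 502
i=7,j=4: res = 502+28 = 530
i=7,j=5: res = 530+35 = 565
i=7,j=6: res = 565+42 = 607
i=7,j=7: res = 607+49 = 656
i=7,j=8: res = 656+56 = 712
i=7,j=9: res = 712+63 = 775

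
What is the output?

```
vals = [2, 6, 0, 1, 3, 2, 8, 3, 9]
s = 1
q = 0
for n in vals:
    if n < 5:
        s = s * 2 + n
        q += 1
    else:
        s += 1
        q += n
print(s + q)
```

219

n=2: <5, s = 1*2+2 = 4; q=1
n=6: not <5, s = 4+1 = 5; q=7
n=0: <5, s = 5*2+0 = 10; q=8
n=1: <5, s = 10*2+1 = 21; q=9
n=3: <5, s = 21*2+3 = 45; q=10
n=2: <5, s = 45*2+2 = 92; q=11
n=8: not <5, s = 92+1 = 93; q=19
n=3: <5, s = 93*2+3 = 189; q=20
n=9: not <5, s = 189+1 = 190; q=29
s+q = 190+29 = 219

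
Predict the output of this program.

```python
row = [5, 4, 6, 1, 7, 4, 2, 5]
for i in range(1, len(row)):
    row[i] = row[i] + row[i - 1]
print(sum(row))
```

158

i=1: row[1] = 4+5 = 9 → [5, 9, 6, 1, 7, 4, 2, 5]
i=2: row[2] = 6+9 = 15 → [5, 9, 15, 1, 7, 4, 2, 5]
i=3: row[3] = 1+15 = 16 → [5, 9, 15, 16, 7, 4, 2, 5]
i=4: row[4] = 7+16 = 23 → [5, 9, 15, 16, 23, 4, 2, 5]
i=5: row[5] = 4+23 = 27 → [5, 9, 15, 16, 23, 27, 2, 5]
i=6: row[6] = 2+27 = 29 → [5, 9, 15, 16, 23, 27, 29, 5]
i=7: row[7] = 5+29 = 34 → [5, 9, 15, 16, 23, 27, 29, 34]
sum = 158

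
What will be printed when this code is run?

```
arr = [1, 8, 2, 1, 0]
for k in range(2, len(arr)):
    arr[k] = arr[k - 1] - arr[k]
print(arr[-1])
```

k=2: arr[2] = 8-2 = 6 → [1, 8, 6, 1, 0]
k=3: arr[3] = 6-1 = 5 → [1, 8, 6, 5, 0]
k=4: arr[4] = 5-0 = 5 → [1, 8, 6, 5, 5]

5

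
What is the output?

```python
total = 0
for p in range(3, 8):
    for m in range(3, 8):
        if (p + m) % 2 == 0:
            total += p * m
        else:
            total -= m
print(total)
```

265

p=3,m=3: even sum, total = 0+9 = 9
p=3,m=4: odd sum, total = 9-4 = 5
p=3,m=5: even sum, total = 5+15 = 20
p=3,m=6: odd sum, total = 20-6 = 14
p=3,m=7: even sum, total = 14+21 = 35
p=4,m=3: odd sum, total = 35-3 = 32
p=4,m=4: even sum, total = 32+16 = 48
p=4,m=5: odd sum, total = 48-5 = 43
p=4,m=6: even sum, total = 43+24 = 67
p=4,m=7: odd sum, total = 67-7 = 60
p=5,m=3: even sum, total = 60+15 = 75
p=5,m=4: odd sum, total = 75-4 = 71
p=5,m=5: even sum, total = 71+25 = 96
p=5,m=6: odd sum, total = 96-6 = 90
p=5,m=7: even sum, total = 90+35 = 125
p=6,m=3: odd sum, total = 125-3 = 122
p=6,m=4: even sum, total = 122+24 = 146
p=6,m=5: odd sum, total = 146-5 = 141
p=6,m=6: even sum, total = 141+36 = 177
p=6,m=7: odd sum, total = 177-7 = 170
p=7,m=3: even sum, total = 170+21 = 191
p=7,m=4: odd sum, total = 191-4 = 187
p=7,m=5: even sum, total = 187+35 = 222
p=7,m=6: odd sum, total = 222-6 = 216
p=7,m=7: even sum, total = 216+49 = 265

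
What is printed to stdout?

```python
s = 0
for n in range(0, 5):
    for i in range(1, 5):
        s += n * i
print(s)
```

n=0,i=1: s = 0+0 = 0
n=0,i=2: s = 0+0 = 0
n=0,i=3: s = 0+0 = 0
n=0,i=4: s = 0+0 = 0
n=1,i=1: s = 0+1 = 1
n=1,i=2: s = 1+2 = 3
n=1,i=3: s = 3+3 = 6
n=1,i=4: s = 6+4 = 10
n=2,i=1: s = 10+2 = 12
n=2,i=2: s = 12+4 = 16
n=2,i=3: s = 16+6 = 22
n=2,i=4: s = 22+8 = 30
n=3,i=1: s = 30+3 = 33
n=3,i=2: s = 33+6 = 39
n=3,i=3: s = 39+9 = 48
n=3,i=4: s = 48+12 = 60
n=4,i=1: s = 60+4 = 64
n=4,i=2: s = 64+8 = 72
n=4,i=3: s = 72+12 = 84
n=4,i=4: s = 84+16 = 100

100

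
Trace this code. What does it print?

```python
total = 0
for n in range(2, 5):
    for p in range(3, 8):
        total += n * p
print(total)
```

n=2,p=3: total = 0+6 = 6
n=2,p=4: total = 6+8 = 14
n=2,p=5: total = 14+10 = 24
n=2,p=6: total = 24+12 = 36
n=2,p=7: total = 36+14 = 50
n=3,p=3: total = 50+9 = 59
n=3,p=4: total = 59+12 = 71
n=3,p=5: total = 71+15 = 86
n=3,p=6: total = 86+18 = 104
n=3,p=7: total = 104+21 = 125
n=4,p=3: total = 125+12 = 137
n=4,p=4: total = 137+16 = 153
n=4,p=5: total = 153+20 = 173
n=4,p=6: total = 173+24 = 197
n=4,p=7: total = 197+28 = 225

225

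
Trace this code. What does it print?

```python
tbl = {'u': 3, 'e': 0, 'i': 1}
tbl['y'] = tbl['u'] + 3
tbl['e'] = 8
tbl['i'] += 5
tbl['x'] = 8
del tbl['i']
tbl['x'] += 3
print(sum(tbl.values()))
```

28

tbl['y'] = tbl['u']+3 = 6 → {'u': 3, 'e': 0, 'i': 1, 'y': 6}
tbl['e'] = 8 → {'u': 3, 'e': 8, 'i': 1, 'y': 6}
tbl['i'] = 1+5 = 6 → {'u': 3, 'e': 8, 'i': 6, 'y': 6}
tbl['x'] = 8 → {'u': 3, 'e': 8, 'i': 6, 'y': 6, 'x': 8}
del 'i' → {'u': 3, 'e': 8, 'y': 6, 'x': 8}
tbl['x'] = 8+3 = 11 → {'u': 3, 'e': 8, 'y': 6, 'x': 11}
sum of values = 28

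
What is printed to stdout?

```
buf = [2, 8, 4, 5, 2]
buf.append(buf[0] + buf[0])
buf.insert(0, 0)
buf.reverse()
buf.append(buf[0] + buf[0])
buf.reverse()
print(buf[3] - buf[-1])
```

append buf[0]+buf[0] = 2+2 = 4 → [2, 8, 4, 5, 2, 4]
insert 0 at 0 → [0, 2, 8, 4, 5, 2, 4]
reverse → [4, 2, 5, 4, 8, 2, 0]
append buf[0]+buf[0] = 4+4 = 8 → [4, 2, 5, 4, 8, 2, 0, 8]
reverse → [8, 0, 2, 8, 4, 5, 2, 4]
buf[3]-buf[-1] = 8-4 = 4

4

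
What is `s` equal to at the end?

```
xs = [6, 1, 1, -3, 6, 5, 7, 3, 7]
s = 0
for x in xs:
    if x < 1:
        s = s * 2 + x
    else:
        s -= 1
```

x=6: not <1, s = 0-1 = -1
x=1: not <1, s = (-1)-1 = -2
x=1: not <1, s = (-2)-1 = -3
x=-3: <1, s = (-3)*2+(-3) = -9
x=6: not <1, s = (-9)-1 = -10
x=5: not <1, s = (-10)-1 = -11
x=7: not <1, s = (-11)-1 = -12
x=3: not <1, s = (-12)-1 = -13
x=7: not <1, s = (-13)-1 = -14

-14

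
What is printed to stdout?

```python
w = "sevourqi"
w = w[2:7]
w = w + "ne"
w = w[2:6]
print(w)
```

urqn

slice [2:7] → 'vourq'
+ 'ne' → 'vourqne'
slice [2:6] → 'urqn'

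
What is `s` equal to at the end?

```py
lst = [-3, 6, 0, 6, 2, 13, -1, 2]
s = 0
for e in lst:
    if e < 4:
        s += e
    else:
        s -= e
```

e=-3: <4, s = 0+(-3) = -3
e=6: not <4, s = (-3)-6 = -9
e=0: <4, s = (-9)+0 = -9
e=6: not <4, s = (-9)-6 = -15
e=2: <4, s = (-15)+2 = -13
e=13: not <4, s = (-13)-13 = -26
e=-1: <4, s = (-26)+(-1) = -27
e=2: <4, s = (-27)+2 = -25

-25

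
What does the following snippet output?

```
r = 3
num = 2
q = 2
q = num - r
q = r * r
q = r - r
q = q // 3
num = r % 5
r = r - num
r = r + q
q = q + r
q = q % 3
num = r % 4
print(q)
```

0

q = 2-3 = -1
q = 3*3 = 9
q = 3-3 = 0
q = 0//3 = 0
num = 3%5 = 3
r = 3-3 = 0
r = 0+0 = 0
q = 0+0 = 0
q = 0%3 = 0
num = 0%4 = 0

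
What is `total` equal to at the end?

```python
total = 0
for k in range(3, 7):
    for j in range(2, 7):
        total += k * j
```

360

k=3,j=2: total = 0+6 = 6
k=3,j=3: total = 6+9 = 15
k=3,j=4: total = 15+12 = 27
k=3,j=5: total = 27+15 = 42
k=3,j=6: total = 42+18 = 60
k=4,j=2: total = 60+8 = 68
k=4,j=3: total = 68+12 = 80
k=4,j=4: total = 80+16 = 96
k=4,j=5: total = 96+20 = 116
k=4,j=6: total = 116+24 = 140
k=5,j=2: total = 140+10 = 150
k=5,j=3: total = 150+15 = 165
k=5,j=4: total = 165+20 = 185
k=5,j=5: total = 185+25 = 210
k=5,j=6: total = 210+30 = 240
k=6,j=2: total = 240+12 = 252
k=6,j=3: total = 252+18 = 270
k=6,j=4: total = 270+24 = 294
k=6,j=5: total = 294+30 = 324
k=6,j=6: total = 324+36 = 360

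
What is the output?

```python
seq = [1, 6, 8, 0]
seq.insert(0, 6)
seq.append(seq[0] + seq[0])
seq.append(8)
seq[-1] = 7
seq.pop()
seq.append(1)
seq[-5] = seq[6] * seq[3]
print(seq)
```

[6, 1, 8, 8, 0, 12, 1]

insert 6 at 0 → [6, 1, 6, 8, 0]
append seq[0]+seq[0] = 6+6 = 12 → [6, 1, 6, 8, 0, 12]
append 8 → [6, 1, 6, 8, 0, 12, 8]
seq[-1] = 7 → [6, 1, 6, 8, 0, 12, 7]
pop() removes 7 → [6, 1, 6, 8, 0, 12]
append 1 → [6, 1, 6, 8, 0, 12, 1]
seq[-5] = seq[6]*seq[3] = 1*8 = 8 → [6, 1, 8, 8, 0, 12, 1]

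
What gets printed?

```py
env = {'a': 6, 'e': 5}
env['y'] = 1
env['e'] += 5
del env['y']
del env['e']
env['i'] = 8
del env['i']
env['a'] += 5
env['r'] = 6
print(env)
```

env['y'] = 1 → {'a': 6, 'e': 5, 'y': 1}
env['e'] = 5+5 = 10 → {'a': 6, 'e': 10, 'y': 1}
del 'y' → {'a': 6, 'e': 10}
del 'e' → {'a': 6}
env['i'] = 8 → {'a': 6, 'i': 8}
del 'i' → {'a': 6}
env['a'] = 6+5 = 11 → {'a': 11}
env['r'] = 6 → {'a': 11, 'r': 6}

{'a': 11, 'r': 6}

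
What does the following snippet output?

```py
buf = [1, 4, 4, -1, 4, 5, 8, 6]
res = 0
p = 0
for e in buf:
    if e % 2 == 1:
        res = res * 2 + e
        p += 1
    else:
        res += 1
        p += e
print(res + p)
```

e=1: odd, res = 0*2+1 = 1; p=1
e=4: not odd, res = 1+1 = 2; p=5
e=4: not odd, res = 2+1 = 3; p=9
e=-1: odd, res = 3*2+(-1) = 5; p=10
e=4: not odd, res = 5+1 = 6; p=14
e=5: odd, res = 6*2+5 = 17; p=15
e=8: not odd, res = 17+1 = 18; p=23
e=6: not odd, res = 18+1 = 19; p=29
res+p = 19+29 = 48

48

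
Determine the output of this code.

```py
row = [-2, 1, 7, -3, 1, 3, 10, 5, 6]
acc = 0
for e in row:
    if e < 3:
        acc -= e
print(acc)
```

3

e=-2: <3, acc = 0-(-2) = 2
e=1: <3, acc = 2-1 = 1
e=7: not <3
e=-3: <3, acc = 1-(-3) = 4
e=1: <3, acc = 4-1 = 3
e=3: not <3
e=10: not <3
e=5: not <3
e=6: not <3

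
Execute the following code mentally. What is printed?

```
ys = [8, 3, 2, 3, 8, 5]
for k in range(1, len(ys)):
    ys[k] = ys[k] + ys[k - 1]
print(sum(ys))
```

101

k=1: ys[1] = 3+8 = 11 → [8, 11, 2, 3, 8, 5]
k=2: ys[2] = 2+11 = 13 → [8, 11, 13, 3, 8, 5]
k=3: ys[3] = 3+13 = 16 → [8, 11, 13, 16, 8, 5]
k=4: ys[4] = 8+16 = 24 → [8, 11, 13, 16, 24, 5]
k=5: ys[5] = 5+24 = 29 → [8, 11, 13, 16, 24, 29]
sum = 101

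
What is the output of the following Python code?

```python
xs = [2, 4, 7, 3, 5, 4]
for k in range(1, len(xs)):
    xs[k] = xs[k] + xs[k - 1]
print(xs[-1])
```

k=1: xs[1] = 4+2 = 6 → [2, 6, 7, 3, 5, 4]
k=2: xs[2] = 7+6 = 13 → [2, 6, 13, 3, 5, 4]
k=3: xs[3] = 3+13 = 16 → [2, 6, 13, 16, 5, 4]
k=4: xs[4] = 5+16 = 21 → [2, 6, 13, 16, 21, 4]
k=5: xs[5] = 4+21 = 25 → [2, 6, 13, 16, 21, 25]

25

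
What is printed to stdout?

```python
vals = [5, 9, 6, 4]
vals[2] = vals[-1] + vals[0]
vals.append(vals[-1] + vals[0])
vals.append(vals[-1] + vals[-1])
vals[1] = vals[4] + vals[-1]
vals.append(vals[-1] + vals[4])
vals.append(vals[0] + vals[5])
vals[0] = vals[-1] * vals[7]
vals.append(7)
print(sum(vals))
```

653

vals[2] = vals[-1]+vals[0] = 4+5 = 9 → [5, 9, 9, 4]
append vals[-1]+vals[0] = 4+5 = 9 → [5, 9, 9, 4, 9]
append vals[-1]+vals[-1] = 9+9 = 18 → [5, 9, 9, 4, 9, 18]
vals[1] = vals[4]+vals[-1] = 9+18 = 27 → [5, 27, 9, 4, 9, 18]
append vals[-1]+vals[4] = 18+9 = 27 → [5, 27, 9, 4, 9, 18, 27]
append vals[0]+vals[5] = 5+18 = 23 → [5, 27, 9, 4, 9, 18, 27, 23]
vals[0] = vals[-1]*vals[7] = 23*23 = 529 → [529, 27, 9, 4, 9, 18, 27, 23]
append 7 → [529, 27, 9, 4, 9, 18, 27, 23, 7]
sum = 653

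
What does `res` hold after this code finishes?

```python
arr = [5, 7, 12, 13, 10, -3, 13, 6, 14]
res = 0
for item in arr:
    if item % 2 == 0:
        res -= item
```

-42

item=5: not even
item=7: not even
item=12: even, res = 0-12 = -12
item=13: not even
item=10: even, res = (-12)-10 = -22
item=-3: not even
item=13: not even
item=6: even, res = (-22)-6 = -28
item=14: even, res = (-28)-14 = -42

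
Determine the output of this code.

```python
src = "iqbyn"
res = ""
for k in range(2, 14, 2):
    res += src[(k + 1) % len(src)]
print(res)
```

k=2: add src[3]='y' → 'y'
k=4: add src[0]='i' → 'yi'
k=6: add src[2]='b' → 'yib'
k=8: add src[4]='n' → 'yibn'
k=10: add src[1]='q' → 'yibnq'
k=12: add src[3]='y' → 'yibnqy'

yibnqy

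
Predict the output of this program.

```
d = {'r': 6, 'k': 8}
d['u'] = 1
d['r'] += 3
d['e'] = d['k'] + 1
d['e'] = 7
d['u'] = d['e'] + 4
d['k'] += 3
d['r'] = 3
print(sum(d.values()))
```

d['u'] = 1 → {'r': 6, 'k': 8, 'u': 1}
d['r'] = 6+3 = 9 → {'r': 9, 'k': 8, 'u': 1}
d['e'] = d['k']+1 = 9 → {'r': 9, 'k': 8, 'u': 1, 'e': 9}
d['e'] = 7 → {'r': 9, 'k': 8, 'u': 1, 'e': 7}
d['u'] = d['e']+4 = 11 → {'r': 9, 'k': 8, 'u': 11, 'e': 7}
d['k'] = 8+3 = 11 → {'r': 9, 'k': 11, 'u': 11, 'e': 7}
d['r'] = 3 → {'r': 3, 'k': 11, 'u': 11, 'e': 7}
sum of values = 32

32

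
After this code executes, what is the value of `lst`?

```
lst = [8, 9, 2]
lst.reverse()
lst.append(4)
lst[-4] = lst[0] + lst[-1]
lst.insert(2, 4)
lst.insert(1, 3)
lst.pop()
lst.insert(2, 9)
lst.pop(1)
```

[6, 9, 9, 4, 8]

reverse → [2, 9, 8]
append 4 → [2, 9, 8, 4]
lst[-4] = lst[0]+lst[-1] = 2+4 = 6 → [6, 9, 8, 4]
insert 4 at 2 → [6, 9, 4, 8, 4]
insert 3 at 1 → [6, 3, 9, 4, 8, 4]
pop() removes 4 → [6, 3, 9, 4, 8]
insert 9 at 2 → [6, 3, 9, 9, 4, 8]
pop(1) removes 3 → [6, 9, 9, 4, 8]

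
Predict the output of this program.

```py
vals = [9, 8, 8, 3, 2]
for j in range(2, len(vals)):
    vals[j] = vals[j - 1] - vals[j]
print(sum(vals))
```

9

j=2: vals[2] = 8-8 = 0 → [9, 8, 0, 3, 2]
j=3: vals[3] = 0-3 = -3 → [9, 8, 0, -3, 2]
j=4: vals[4] = (-3)-2 = -5 → [9, 8, 0, -3, -5]
sum = 9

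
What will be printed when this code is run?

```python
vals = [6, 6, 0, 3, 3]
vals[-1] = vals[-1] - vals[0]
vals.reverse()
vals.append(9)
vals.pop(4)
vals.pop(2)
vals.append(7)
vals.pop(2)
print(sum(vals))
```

16

vals[-1] = vals[-1]-vals[0] = 3-6 = -3 → [6, 6, 0, 3, -3]
reverse → [-3, 3, 0, 6, 6]
append 9 → [-3, 3, 0, 6, 6, 9]
pop(4) removes 6 → [-3, 3, 0, 6, 9]
pop(2) removes 0 → [-3, 3, 6, 9]
append 7 → [-3, 3, 6, 9, 7]
pop(2) removes 6 → [-3, 3, 9, 7]
sum = 16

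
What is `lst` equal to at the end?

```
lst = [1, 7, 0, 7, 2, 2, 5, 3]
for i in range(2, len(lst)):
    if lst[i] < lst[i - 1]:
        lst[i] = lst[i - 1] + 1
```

i=2: 0<7, lst[2] = 7+1 = 8 → [1, 7, 8, 7, 2, 2, 5, 3]
i=3: 7<8, lst[3] = 8+1 = 9 → [1, 7, 8, 9, 2, 2, 5, 3]
i=4: 2<9, lst[4] = 9+1 = 10 → [1, 7, 8, 9, 10, 2, 5, 3]
i=5: 2<10, lst[5] = 10+1 = 11 → [1, 7, 8, 9, 10, 11, 5, 3]
i=6: 5<11, lst[6] = 11+1 = 12 → [1, 7, 8, 9, 10, 11, 12, 3]
i=7: 3<12, lst[7] = 12+1 = 13 → [1, 7, 8, 9, 10, 11, 12, 13]

[1, 7, 8, 9, 10, 11, 12, 13]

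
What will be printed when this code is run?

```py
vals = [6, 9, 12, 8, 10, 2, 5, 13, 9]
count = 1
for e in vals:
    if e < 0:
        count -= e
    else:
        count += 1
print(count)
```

e=6: not <0, count = 1+1 = 2
e=9: not <0, count = 2+1 = 3
e=12: not <0, count = 3+1 = 4
e=8: not <0, count = 4+1 = 5
e=10: not <0, count = 5+1 = 6
e=2: not <0, count = 6+1 = 7
e=5: not <0, count = 7+1 = 8
e=13: not <0, count = 8+1 = 9
e=9: not <0, count = 9+1 = 10

10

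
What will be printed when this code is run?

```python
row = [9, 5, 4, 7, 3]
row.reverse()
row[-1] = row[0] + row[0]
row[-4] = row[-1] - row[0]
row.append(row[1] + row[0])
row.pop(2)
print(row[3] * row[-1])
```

36

reverse → [3, 7, 4, 5, 9]
row[-1] = row[0]+row[0] = 3+3 = 6 → [3, 7, 4, 5, 6]
row[-4] = row[-1]-row[0] = 6-3 = 3 → [3, 3, 4, 5, 6]
append row[1]+row[0] = 3+3 = 6 → [3, 3, 4, 5, 6, 6]
pop(2) removes 4 → [3, 3, 5, 6, 6]
row[3]*row[-1] = 6*6 = 36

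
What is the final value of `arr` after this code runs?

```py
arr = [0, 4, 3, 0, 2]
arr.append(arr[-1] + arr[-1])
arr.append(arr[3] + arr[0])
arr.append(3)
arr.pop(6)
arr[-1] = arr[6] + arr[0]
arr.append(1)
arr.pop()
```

append arr[-1]+arr[-1] = 2+2 = 4 → [0, 4, 3, 0, 2, 4]
append arr[3]+arr[0] = 0+0 = 0 → [0, 4, 3, 0, 2, 4, 0]
append 3 → [0, 4, 3, 0, 2, 4, 0, 3]
pop(6) removes 0 → [0, 4, 3, 0, 2, 4, 3]
arr[-1] = arr[6]+arr[0] = 3+0 = 3 → [0, 4, 3, 0, 2, 4, 3]
append 1 → [0, 4, 3, 0, 2, 4, 3, 1]
pop() removes 1 → [0, 4, 3, 0, 2, 4, 3]

[0, 4, 3, 0, 2, 4, 3]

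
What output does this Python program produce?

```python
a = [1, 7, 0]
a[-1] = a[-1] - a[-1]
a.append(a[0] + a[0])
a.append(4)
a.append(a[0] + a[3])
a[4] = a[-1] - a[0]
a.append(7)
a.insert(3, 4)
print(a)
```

[1, 7, 0, 4, 2, 2, 3, 7]

a[-1] = a[-1]-a[-1] = 0-0 = 0 → [1, 7, 0]
append a[0]+a[0] = 1+1 = 2 → [1, 7, 0, 2]
append 4 → [1, 7, 0, 2, 4]
append a[0]+a[3] = 1+2 = 3 → [1, 7, 0, 2, 4, 3]
a[4] = a[-1]-a[0] = 3-1 = 2 → [1, 7, 0, 2, 2, 3]
append 7 → [1, 7, 0, 2, 2, 3, 7]
insert 4 at 3 → [1, 7, 0, 4, 2, 2, 3, 7]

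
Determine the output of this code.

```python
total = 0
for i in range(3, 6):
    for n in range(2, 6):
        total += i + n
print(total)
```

i=3,n=2: total = 0+5 = 5
i=3,n=3: total = 5+6 = 11
i=3,n=4: total = 11+7 = 18
i=3,n=5: total = 18+8 = 26
i=4,n=2: total = 26+6 = 32
i=4,n=3: total = 32+7 = 39
i=4,n=4: total = 39+8 = 47
i=4,n=5: total = 47+9 = 56
i=5,n=2: total = 56+7 = 63
i=5,n=3: total = 63+8 = 71
i=5,n=4: total = 71+9 = 80
i=5,n=5: total = 80+10 = 90

90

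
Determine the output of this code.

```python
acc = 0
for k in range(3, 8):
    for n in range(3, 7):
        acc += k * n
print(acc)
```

k=3,n=3: acc = 0+9 = 9
k=3,n=4: acc = 9+12 = 21
k=3,n=5: acc = 21+15 = 36
k=3,n=6: acc = 36+18 = 54
k=4,n=3: acc = 54+12 = 66
k=4,n=4: acc = 66+16 = 82
k=4,n=5: acc = 82+20 = 102
k=4,n=6: acc = 102+24 = 126
k=5,n=3: acc = 126+15 = 141
k=5,n=4: acc = 141+20 = 161
k=5,n=5: acc = 161+25 = 186
k=5,n=6: acc = 186+30 = 216
k=6,n=3: acc = 216+18 = 234
k=6,n=4: acc = 234+24 = 258
k=6,n=5: acc = 258+30 = 288
k=6,n=6: acc = 288+36 = 324
k=7,n=3: acc = 324+21 = 345
k=7,n=4: acc = 345+28 = 373
k=7,n=5: acc = 373+35 = 408
k=7,n=6: acc = 408+42 = 450

450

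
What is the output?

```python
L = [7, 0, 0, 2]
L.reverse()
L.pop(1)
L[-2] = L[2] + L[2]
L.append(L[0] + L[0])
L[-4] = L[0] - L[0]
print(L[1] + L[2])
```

21

reverse → [2, 0, 0, 7]
pop(1) removes 0 → [2, 0, 7]
L[-2] = L[2]+L[2] = 7+7 = 14 → [2, 14, 7]
append L[0]+L[0] = 2+2 = 4 → [2, 14, 7, 4]
L[-4] = L[0]-L[0] = 2-2 = 0 → [0, 14, 7, 4]
L[1]+L[2] = 14+7 = 21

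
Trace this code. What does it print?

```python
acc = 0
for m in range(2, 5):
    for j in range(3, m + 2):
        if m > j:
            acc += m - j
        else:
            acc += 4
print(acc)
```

m=2,j=3: not 2>3, acc = 0+4 = 4
m=3,j=3: not 3>3, acc = 4+4 = 8
m=3,j=4: not 3>4, acc = 8+4 = 12
m=4,j=3: 4>3, acc = 12+1 = 13
m=4,j=4: not 4>4, acc = 13+4 = 17
m=4,j=5: not 4>5, acc = 17+4 = 21

21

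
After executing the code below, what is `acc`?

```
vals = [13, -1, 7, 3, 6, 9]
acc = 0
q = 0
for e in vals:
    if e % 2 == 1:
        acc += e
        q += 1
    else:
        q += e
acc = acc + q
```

42

e=13: odd, acc = 0+13 = 13; q=1
e=-1: odd, acc = 13+(-1) = 12; q=2
e=7: odd, acc = 12+7 = 19; q=3
e=3: odd, acc = 19+3 = 22; q=4
e=6: not odd; q=10
e=9: odd, acc = 22+9 = 31; q=11
acc+q = 31+11 = 42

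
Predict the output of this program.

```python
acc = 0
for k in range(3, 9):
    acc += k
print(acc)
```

33

k=3: acc = 0+3 = 3
k=4: acc = 3+4 = 7
k=5: acc = 7+5 = 12
k=6: acc = 12+6 = 18
k=7: acc = 18+7 = 25
k=8: acc = 25+8 = 33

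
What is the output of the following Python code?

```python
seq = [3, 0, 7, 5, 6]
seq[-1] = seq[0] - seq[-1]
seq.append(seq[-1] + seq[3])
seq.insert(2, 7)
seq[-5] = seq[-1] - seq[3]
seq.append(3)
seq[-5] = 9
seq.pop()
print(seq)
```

[3, 0, -5, 9, 5, -3, 2]

seq[-1] = seq[0]-seq[-1] = 3-6 = -3 → [3, 0, 7, 5, -3]
append seq[-1]+seq[3] = (-3)+5 = 2 → [3, 0, 7, 5, -3, 2]
insert 7 at 2 → [3, 0, 7, 7, 5, -3, 2]
seq[-5] = seq[-1]-seq[3] = 2-7 = -5 → [3, 0, -5, 7, 5, -3, 2]
append 3 → [3, 0, -5, 7, 5, -3, 2, 3]
seq[-5] = 9 → [3, 0, -5, 9, 5, -3, 2, 3]
pop() removes 3 → [3, 0, -5, 9, 5, -3, 2]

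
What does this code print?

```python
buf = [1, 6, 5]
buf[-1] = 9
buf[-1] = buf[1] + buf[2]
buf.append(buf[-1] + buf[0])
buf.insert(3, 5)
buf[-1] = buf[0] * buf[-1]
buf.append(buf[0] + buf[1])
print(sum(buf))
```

buf[-1] = 9 → [1, 6, 9]
buf[-1] = buf[1]+buf[2] = 6+9 = 15 → [1, 6, 15]
append buf[-1]+buf[0] = 15+1 = 16 → [1, 6, 15, 16]
insert 5 at 3 → [1, 6, 15, 5, 16]
buf[-1] = buf[0]*buf[-1] = 1*16 = 16 → [1, 6, 15, 5, 16]
append buf[0]+buf[1] = 1+6 = 7 → [1, 6, 15, 5, 16, 7]
sum = 50

50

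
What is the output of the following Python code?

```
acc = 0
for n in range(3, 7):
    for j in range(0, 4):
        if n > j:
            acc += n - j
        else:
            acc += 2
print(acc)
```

50

n=3,j=0: 3>0, acc = 0+3 = 3
n=3,j=1: 3>1, acc = 3+2 = 5
n=3,j=2: 3>2, acc = 5+1 = 6
n=3,j=3: not 3>3, acc = 6+2 = 8
n=4,j=0: 4>0, acc = 8+4 = 12
n=4,j=1: 4>1, acc = 12+3 = 15
n=4,j=2: 4>2, acc = 15+2 = 17
n=4,j=3: 4>3, acc = 17+1 = 18
n=5,j=0: 5>0, acc = 18+5 = 23
n=5,j=1: 5>1, acc = 23+4 = 27
n=5,j=2: 5>2, acc = 27+3 = 30
n=5,j=3: 5>3, acc = 30+2 = 32
n=6,j=0: 6>0, acc = 32+6 = 38
n=6,j=1: 6>1, acc = 38+5 = 43
n=6,j=2: 6>2, acc = 43+4 = 47
n=6,j=3: 6>3, acc = 47+3 = 50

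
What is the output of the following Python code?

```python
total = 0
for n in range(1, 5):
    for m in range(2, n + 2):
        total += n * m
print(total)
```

n=1,m=2: total = 0+2 = 2
n=2,m=2: total = 2+4 = 6
n=2,m=3: total = 6+6 = 12
n=3,m=2: total = 12+6 = 18
n=3,m=3: total = 18+9 = 27
n=3,m=4: total = 27+12 = 39
n=4,m=2: total = 39+8 = 47
n=4,m=3: total = 47+12 = 59
n=4,m=4: total = 59+16 = 75
n=4,m=5: total = 75+20 = 95

95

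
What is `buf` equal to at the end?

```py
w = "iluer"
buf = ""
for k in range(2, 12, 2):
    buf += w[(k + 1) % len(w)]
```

k=2: add w[3]='e' → 'e'
k=4: add w[0]='i' → 'ei'
k=6: add w[2]='u' → 'eiu'
k=8: add w[4]='r' → 'eiur'
k=10: add w[1]='l' → 'eiurl'

'eiurl'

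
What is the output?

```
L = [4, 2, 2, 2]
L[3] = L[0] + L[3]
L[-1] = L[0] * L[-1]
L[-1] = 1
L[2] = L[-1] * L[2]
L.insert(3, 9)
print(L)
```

[4, 2, 2, 9, 1]

L[3] = L[0]+L[3] = 4+2 = 6 → [4, 2, 2, 6]
L[-1] = L[0]*L[-1] = 4*6 = 24 → [4, 2, 2, 24]
L[-1] = 1 → [4, 2, 2, 1]
L[2] = L[-1]*L[2] = 1*2 = 2 → [4, 2, 2, 1]
insert 9 at 3 → [4, 2, 2, 9, 1]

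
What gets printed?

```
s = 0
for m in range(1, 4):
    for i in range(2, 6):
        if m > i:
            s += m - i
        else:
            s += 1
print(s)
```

m=1,i=2: not 1>2, s = 0+1 = 1
m=1,i=3: not 1>3, s = 1+1 = 2
m=1,i=4: not 1>4, s = 2+1 = 3
m=1,i=5: not 1>5, s = 3+1 = 4
m=2,i=2: not 2>2, s = 4+1 = 5
m=2,i=3: not 2>3, s = 5+1 = 6
m=2,i=4: not 2>4, s = 6+1 = 7
m=2,i=5: not 2>5, s = 7+1 = 8
m=3,i=2: 3>2, s = 8+1 = 9
m=3,i=3: not 3>3, s = 9+1 = 10
m=3,i=4: not 3>4, s = 10+1 = 11
m=3,i=5: not 3>5, s = 11+1 = 12

12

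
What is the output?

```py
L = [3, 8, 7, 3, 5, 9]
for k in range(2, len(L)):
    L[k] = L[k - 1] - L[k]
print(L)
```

k=2: L[2] = 8-7 = 1 → [3, 8, 1, 3, 5, 9]
k=3: L[3] = 1-3 = -2 → [3, 8, 1, -2, 5, 9]
k=4: L[4] = (-2)-5 = -7 → [3, 8, 1, -2, -7, 9]
k=5: L[5] = (-7)-9 = -16 → [3, 8, 1, -2, -7, -16]

[3, 8, 1, -2, -7, -16]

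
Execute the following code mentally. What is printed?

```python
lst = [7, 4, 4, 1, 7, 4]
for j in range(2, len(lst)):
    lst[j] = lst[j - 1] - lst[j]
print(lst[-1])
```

-12

j=2: lst[2] = 4-4 = 0 → [7, 4, 0, 1, 7, 4]
j=3: lst[3] = 0-1 = -1 → [7, 4, 0, -1, 7, 4]
j=4: lst[4] = (-1)-7 = -8 → [7, 4, 0, -1, -8, 4]
j=5: lst[5] = (-8)-4 = -12 → [7, 4, 0, -1, -8, -12]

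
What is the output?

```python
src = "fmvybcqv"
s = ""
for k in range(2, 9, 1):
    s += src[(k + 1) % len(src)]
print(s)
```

ybcqvfm

k=2: add src[3]='y' → 'y'
k=3: add src[4]='b' → 'yb'
k=4: add src[5]='c' → 'ybc'
k=5: add src[6]='q' → 'ybcq'
k=6: add src[7]='v' → 'ybcqv'
k=7: add src[0]='f' → 'ybcqvf'
k=8: add src[1]='m' → 'ybcqvfm'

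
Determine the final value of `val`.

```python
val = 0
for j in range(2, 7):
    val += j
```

j=2: val = 0+2 = 2
j=3: val = 2+3 = 5
j=4: val = 5+4 = 9
j=5: val = 9+5 = 14
j=6: val = 14+6 = 20

20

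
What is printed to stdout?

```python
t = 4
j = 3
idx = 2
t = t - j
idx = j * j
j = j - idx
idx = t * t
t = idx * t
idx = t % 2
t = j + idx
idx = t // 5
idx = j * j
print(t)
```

-5

t = 4-3 = 1
idx = 3*3 = 9
j = 3-9 = -6
idx = 1*1 = 1
t = 1*1 = 1
idx = 1%2 = 1
t = (-6)+1 = -5
idx = (-5)//5 = -1
idx = (-6)*(-6) = 36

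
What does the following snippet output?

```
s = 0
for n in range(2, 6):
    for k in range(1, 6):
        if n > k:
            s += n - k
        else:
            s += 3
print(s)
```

50

n=2,k=1: 2>1, s = 0+1 = 1
n=2,k=2: not 2>2, s = 1+3 = 4
n=2,k=3: not 2>3, s = 4+3 = 7
n=2,k=4: not 2>4, s = 7+3 = 10
n=2,k=5: not 2>5, s = 10+3 = 13
n=3,k=1: 3>1, s = 13+2 = 15
n=3,k=2: 3>2, s = 15+1 = 16
n=3,k=3: not 3>3, s = 16+3 = 19
n=3,k=4: not 3>4, s = 19+3 = 22
n=3,k=5: not 3>5, s = 22+3 = 25
n=4,k=1: 4>1, s = 25+3 = 28
n=4,k=2: 4>2, s = 28+2 = 30
n=4,k=3: 4>3, s = 30+1 = 31
n=4,k=4: not 4>4, s = 31+3 = 34
n=4,k=5: not 4>5, s = 34+3 = 37
n=5,k=1: 5>1, s = 37+4 = 41
n=5,k=2: 5>2, s = 41+3 = 44
n=5,k=3: 5>3, s = 44+2 = 46
n=5,k=4: 5>4, s = 46+1 = 47
n=5,k=5: not 5>5, s = 47+3 = 50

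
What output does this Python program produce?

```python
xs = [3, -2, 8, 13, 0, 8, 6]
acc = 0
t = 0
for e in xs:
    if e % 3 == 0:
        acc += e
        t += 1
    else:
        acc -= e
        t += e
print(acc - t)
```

-48

e=3: %3==0, acc = 0+3 = 3; t=1
e=-2: not %3==0, acc = 3-(-2) = 5; t=-1
e=8: not %3==0, acc = 5-8 = -3; t=7
e=13: not %3==0, acc = (-3)-13 = -16; t=20
e=0: %3==0, acc = (-16)+0 = -16; t=21
e=8: not %3==0, acc = (-16)-8 = -24; t=29
e=6: %3==0, acc = (-24)+6 = -18; t=30
acc-t = (-18)-30 = -48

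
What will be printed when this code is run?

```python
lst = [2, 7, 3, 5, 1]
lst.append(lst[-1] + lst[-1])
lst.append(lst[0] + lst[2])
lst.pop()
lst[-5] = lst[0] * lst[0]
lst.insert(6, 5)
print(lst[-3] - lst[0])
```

-1

append lst[-1]+lst[-1] = 1+1 = 2 → [2, 7, 3, 5, 1, 2]
append lst[0]+lst[2] = 2+3 = 5 → [2, 7, 3, 5, 1, 2, 5]
pop() removes 5 → [2, 7, 3, 5, 1, 2]
lst[-5] = lst[0]*lst[0] = 2*2 = 4 → [2, 4, 3, 5, 1, 2]
insert 5 at 6 → [2, 4, 3, 5, 1, 2, 5]
lst[-3]-lst[0] = 1-2 = -1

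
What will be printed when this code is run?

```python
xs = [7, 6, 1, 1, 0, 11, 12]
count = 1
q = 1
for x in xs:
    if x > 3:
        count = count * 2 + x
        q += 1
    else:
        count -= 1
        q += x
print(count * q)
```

826

x=7: >3, count = 1*2+7 = 9; q=2
x=6: >3, count = 9*2+6 = 24; q=3
x=1: not >3, count = 24-1 = 23; q=4
x=1: not >3, count = 23-1 = 22; q=5
x=0: not >3, count = 22-1 = 21; q=5
x=11: >3, count = 21*2+11 = 53; q=6
x=12: >3, count = 53*2+12 = 118; q=7
count*q = 118*7 = 826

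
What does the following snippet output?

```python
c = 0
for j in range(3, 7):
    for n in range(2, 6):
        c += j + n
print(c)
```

j=3,n=2: c = 0+5 = 5
j=3,n=3: c = 5+6 = 11
j=3,n=4: c = 11+7 = 18
j=3,n=5: c = 18+8 = 26
j=4,n=2: c = 26+6 = 32
j=4,n=3: c = 32+7 = 39
j=4,n=4: c = 39+8 = 47
j=4,n=5: c = 47+9 = 56
j=5,n=2: c = 56+7 = 63
j=5,n=3: c = 63+8 = 71
j=5,n=4: c = 71+9 = 80
j=5,n=5: c = 80+10 = 90
j=6,n=2: c = 90+8 = 98
j=6,n=3: c = 98+9 = 107
j=6,n=4: c = 107+10 = 117
j=6,n=5: c = 117+11 = 128

128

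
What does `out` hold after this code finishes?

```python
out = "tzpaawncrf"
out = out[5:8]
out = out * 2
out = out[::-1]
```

'cnwcnw'

slice [5:8] → 'wnc'
repeat ×2 → 'wncwnc'
reverse → 'cnwcnw'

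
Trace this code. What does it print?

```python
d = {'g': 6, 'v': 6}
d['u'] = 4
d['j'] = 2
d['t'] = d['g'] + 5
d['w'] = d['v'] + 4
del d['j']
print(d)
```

d['u'] = 4 → {'g': 6, 'v': 6, 'u': 4}
d['j'] = 2 → {'g': 6, 'v': 6, 'u': 4, 'j': 2}
d['t'] = d['g']+5 = 11 → {'g': 6, 'v': 6, 'u': 4, 'j': 2, 't': 11}
d['w'] = d['v']+4 = 10 → {'g': 6, 'v': 6, 'u': 4, 'j': 2, 't': 11, 'w': 10}
del 'j' → {'g': 6, 'v': 6, 'u': 4, 't': 11, 'w': 10}

{'g': 6, 'v': 6, 'u': 4, 't': 11, 'w': 10}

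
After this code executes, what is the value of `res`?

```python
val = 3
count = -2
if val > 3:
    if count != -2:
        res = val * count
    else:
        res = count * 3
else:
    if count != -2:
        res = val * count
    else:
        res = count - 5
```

val=3, count=-2
val > 3 is False; count != -2 is False
→ res = count - 5 = -7

-7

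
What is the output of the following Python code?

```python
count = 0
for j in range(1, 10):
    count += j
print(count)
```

j=1: count = 0+1 = 1
j=2: count = 1+2 = 3
j=3: count = 3+3 = 6
j=4: count = 6+4 = 10
j=5: count = 10+5 = 15
j=6: count = 15+6 = 21
j=7: count = 21+7 = 28
j=8: count = 28+8 = 36
j=9: count = 36+9 = 45

45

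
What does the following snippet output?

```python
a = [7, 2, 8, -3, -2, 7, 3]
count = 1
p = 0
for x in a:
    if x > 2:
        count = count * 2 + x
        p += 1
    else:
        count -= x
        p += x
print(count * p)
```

x=7: >2, count = 1*2+7 = 9; p=1
x=2: not >2, count = 9-2 = 7; p=3
x=8: >2, count = 7*2+8 = 22; p=4
x=-3: not >2, count = 22-(-3) = 25; p=1
x=-2: not >2, count = 25-(-2) = 27; p=-1
x=7: >2, count = 27*2+7 = 61; p=0
x=3: >2, count = 61*2+3 = 125; p=1
count*p = 125*1 = 125

125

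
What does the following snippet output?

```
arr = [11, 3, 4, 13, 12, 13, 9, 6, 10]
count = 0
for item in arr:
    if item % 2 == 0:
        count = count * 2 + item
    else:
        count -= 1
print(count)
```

54

item=11: not even, count = 0-1 = -1
item=3: not even, count = (-1)-1 = -2
item=4: even, count = (-2)*2+4 = 0
item=13: not even, count = 0-1 = -1
item=12: even, count = (-1)*2+12 = 10
item=13: not even, count = 10-1 = 9
item=9: not even, count = 9-1 = 8
item=6: even, count = 8*2+6 = 22
item=10: even, count = 22*2+10 = 54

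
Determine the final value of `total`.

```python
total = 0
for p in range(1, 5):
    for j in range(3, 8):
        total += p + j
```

150

p=1,j=3: total = 0+4 = 4
p=1,j=4: total = 4+5 = 9
p=1,j=5: total = 9+6 = 15
p=1,j=6: total = 15+7 = 22
p=1,j=7: total = 22+8 = 30
p=2,j=3: total = 30+5 = 35
p=2,j=4: total = 35+6 = 41
p=2,j=5: total = 41+7 = 48
p=2,j=6: total = 48+8 = 56
p=2,j=7: total = 56+9 = 65
p=3,j=3: total = 65+6 = 71
p=3,j=4: total = 71+7 = 78
p=3,j=5: total = 78+8 = 86
p=3,j=6: total = 86+9 = 95
p=3,j=7: total = 95+10 = 105
p=4,j=3: total = 105+7 = 112
p=4,j=4: total = 112+8 = 120
p=4,j=5: total = 120+9 = 129
p=4,j=6: total = 129+10 = 139
p=4,j=7: total = 139+11 = 150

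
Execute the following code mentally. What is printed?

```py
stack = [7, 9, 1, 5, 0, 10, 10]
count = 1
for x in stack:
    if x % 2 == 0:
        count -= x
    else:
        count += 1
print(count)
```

x=7: not even, count = 1+1 = 2
x=9: not even, count = 2+1 = 3
x=1: not even, count = 3+1 = 4
x=5: not even, count = 4+1 = 5
x=0: even, count = 5-0 = 5
x=10: even, count = 5-10 = -5
x=10: even, count = (-5)-10 = -15

-15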